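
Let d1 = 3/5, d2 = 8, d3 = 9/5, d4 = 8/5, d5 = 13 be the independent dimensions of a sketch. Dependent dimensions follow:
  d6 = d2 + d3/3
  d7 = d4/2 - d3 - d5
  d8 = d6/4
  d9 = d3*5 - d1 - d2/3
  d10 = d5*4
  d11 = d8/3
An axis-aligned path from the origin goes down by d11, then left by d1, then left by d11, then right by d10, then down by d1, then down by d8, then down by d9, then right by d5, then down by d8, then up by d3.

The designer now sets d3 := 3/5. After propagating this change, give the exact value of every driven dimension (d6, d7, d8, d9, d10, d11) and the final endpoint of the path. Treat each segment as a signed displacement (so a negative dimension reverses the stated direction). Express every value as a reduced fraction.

Apply edit: d3 := 3/5
  d6 = d2 + d3/3 = 41/5
  d7 = d4/2 - d3 - d5 = -64/5
  d8 = d6/4 = 41/20
  d9 = d3*5 - d1 - d2/3 = -4/15
  d10 = d5*4 = 52
  d11 = d8/3 = 41/60
Walk from origin (0, 0):
  seg 1: down by d11 = 41/60 → (0, -41/60)
  seg 2: left by d1 = 3/5 → (-3/5, -41/60)
  seg 3: left by d11 = 41/60 → (-77/60, -41/60)
  seg 4: right by d10 = 52 → (3043/60, -41/60)
  seg 5: down by d1 = 3/5 → (3043/60, -77/60)
  seg 6: down by d8 = 41/20 → (3043/60, -10/3)
  seg 7: down by d9 = -4/15 → (3043/60, -46/15)
  seg 8: right by d5 = 13 → (3823/60, -46/15)
  seg 9: down by d8 = 41/20 → (3823/60, -307/60)
  seg 10: up by d3 = 3/5 → (3823/60, -271/60)

d6 = 41/5
d7 = -64/5
d8 = 41/20
d9 = -4/15
d10 = 52
d11 = 41/60
endpoint = (3823/60, -271/60)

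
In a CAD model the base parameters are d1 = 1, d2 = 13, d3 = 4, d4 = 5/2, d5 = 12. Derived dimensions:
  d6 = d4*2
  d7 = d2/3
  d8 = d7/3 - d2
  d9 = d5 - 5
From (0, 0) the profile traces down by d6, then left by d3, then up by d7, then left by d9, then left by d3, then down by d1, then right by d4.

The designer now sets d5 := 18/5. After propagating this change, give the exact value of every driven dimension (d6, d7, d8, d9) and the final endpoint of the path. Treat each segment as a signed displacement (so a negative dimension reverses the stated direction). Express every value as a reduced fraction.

d6 = 5
d7 = 13/3
d8 = -104/9
d9 = -7/5
endpoint = (-41/10, -5/3)

Apply edit: d5 := 18/5
  d6 = d4*2 = 5
  d7 = d2/3 = 13/3
  d8 = d7/3 - d2 = -104/9
  d9 = d5 - 5 = -7/5
Walk from origin (0, 0):
  seg 1: down by d6 = 5 → (0, -5)
  seg 2: left by d3 = 4 → (-4, -5)
  seg 3: up by d7 = 13/3 → (-4, -2/3)
  seg 4: left by d9 = -7/5 → (-13/5, -2/3)
  seg 5: left by d3 = 4 → (-33/5, -2/3)
  seg 6: down by d1 = 1 → (-33/5, -5/3)
  seg 7: right by d4 = 5/2 → (-41/10, -5/3)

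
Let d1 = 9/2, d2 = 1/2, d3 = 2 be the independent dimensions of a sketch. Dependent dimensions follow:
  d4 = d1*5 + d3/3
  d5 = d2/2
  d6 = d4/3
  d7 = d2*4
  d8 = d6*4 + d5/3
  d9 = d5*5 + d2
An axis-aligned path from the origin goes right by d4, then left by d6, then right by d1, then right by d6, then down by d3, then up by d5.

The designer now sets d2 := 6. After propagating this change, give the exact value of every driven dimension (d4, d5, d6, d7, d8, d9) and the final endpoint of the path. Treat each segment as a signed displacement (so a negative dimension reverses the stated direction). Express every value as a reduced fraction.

Apply edit: d2 := 6
  d4 = d1*5 + d3/3 = 139/6
  d5 = d2/2 = 3
  d6 = d4/3 = 139/18
  d7 = d2*4 = 24
  d8 = d6*4 + d5/3 = 287/9
  d9 = d5*5 + d2 = 21
Walk from origin (0, 0):
  seg 1: right by d4 = 139/6 → (139/6, 0)
  seg 2: left by d6 = 139/18 → (139/9, 0)
  seg 3: right by d1 = 9/2 → (359/18, 0)
  seg 4: right by d6 = 139/18 → (83/3, 0)
  seg 5: down by d3 = 2 → (83/3, -2)
  seg 6: up by d5 = 3 → (83/3, 1)

d4 = 139/6
d5 = 3
d6 = 139/18
d7 = 24
d8 = 287/9
d9 = 21
endpoint = (83/3, 1)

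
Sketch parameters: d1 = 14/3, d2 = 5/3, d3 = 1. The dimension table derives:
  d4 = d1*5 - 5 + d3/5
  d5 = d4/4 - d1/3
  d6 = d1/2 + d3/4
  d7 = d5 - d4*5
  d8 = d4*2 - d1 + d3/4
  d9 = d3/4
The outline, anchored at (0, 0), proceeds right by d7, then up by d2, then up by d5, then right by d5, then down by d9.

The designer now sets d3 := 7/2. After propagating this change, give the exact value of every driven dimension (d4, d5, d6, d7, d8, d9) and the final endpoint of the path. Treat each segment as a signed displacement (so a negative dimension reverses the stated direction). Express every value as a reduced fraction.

Apply edit: d3 := 7/2
  d4 = d1*5 - 5 + d3/5 = 571/30
  d5 = d4/4 - d1/3 = 1153/360
  d6 = d1/2 + d3/4 = 77/24
  d7 = d5 - d4*5 = -33107/360
  d8 = d4*2 - d1 + d3/4 = 1371/40
  d9 = d3/4 = 7/8
Walk from origin (0, 0):
  seg 1: right by d7 = -33107/360 → (-33107/360, 0)
  seg 2: up by d2 = 5/3 → (-33107/360, 5/3)
  seg 3: up by d5 = 1153/360 → (-33107/360, 1753/360)
  seg 4: right by d5 = 1153/360 → (-15977/180, 1753/360)
  seg 5: down by d9 = 7/8 → (-15977/180, 719/180)

d4 = 571/30
d5 = 1153/360
d6 = 77/24
d7 = -33107/360
d8 = 1371/40
d9 = 7/8
endpoint = (-15977/180, 719/180)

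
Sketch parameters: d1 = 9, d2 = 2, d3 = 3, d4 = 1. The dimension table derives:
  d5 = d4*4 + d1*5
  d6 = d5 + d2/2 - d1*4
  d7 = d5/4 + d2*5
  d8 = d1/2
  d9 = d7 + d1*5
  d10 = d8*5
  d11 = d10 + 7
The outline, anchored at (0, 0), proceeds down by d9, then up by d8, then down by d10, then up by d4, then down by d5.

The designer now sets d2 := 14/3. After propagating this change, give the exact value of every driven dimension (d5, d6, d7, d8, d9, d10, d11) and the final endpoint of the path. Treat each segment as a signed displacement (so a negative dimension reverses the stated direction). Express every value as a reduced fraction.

d5 = 49
d6 = 46/3
d7 = 427/12
d8 = 9/2
d9 = 967/12
d10 = 45/2
d11 = 59/2
endpoint = (0, -1759/12)

Apply edit: d2 := 14/3
  d5 = d4*4 + d1*5 = 49
  d6 = d5 + d2/2 - d1*4 = 46/3
  d7 = d5/4 + d2*5 = 427/12
  d8 = d1/2 = 9/2
  d9 = d7 + d1*5 = 967/12
  d10 = d8*5 = 45/2
  d11 = d10 + 7 = 59/2
Walk from origin (0, 0):
  seg 1: down by d9 = 967/12 → (0, -967/12)
  seg 2: up by d8 = 9/2 → (0, -913/12)
  seg 3: down by d10 = 45/2 → (0, -1183/12)
  seg 4: up by d4 = 1 → (0, -1171/12)
  seg 5: down by d5 = 49 → (0, -1759/12)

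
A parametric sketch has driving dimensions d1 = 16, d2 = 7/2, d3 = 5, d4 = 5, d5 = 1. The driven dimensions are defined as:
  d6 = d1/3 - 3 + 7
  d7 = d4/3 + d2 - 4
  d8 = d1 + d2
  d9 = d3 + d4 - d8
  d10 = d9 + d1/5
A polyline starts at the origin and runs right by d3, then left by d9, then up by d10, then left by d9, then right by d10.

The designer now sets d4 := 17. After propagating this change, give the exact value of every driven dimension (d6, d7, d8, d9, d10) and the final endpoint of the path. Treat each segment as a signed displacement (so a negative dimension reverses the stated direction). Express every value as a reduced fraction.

d6 = 28/3
d7 = 31/6
d8 = 39/2
d9 = 5/2
d10 = 57/10
endpoint = (57/10, 57/10)

Apply edit: d4 := 17
  d6 = d1/3 - 3 + 7 = 28/3
  d7 = d4/3 + d2 - 4 = 31/6
  d8 = d1 + d2 = 39/2
  d9 = d3 + d4 - d8 = 5/2
  d10 = d9 + d1/5 = 57/10
Walk from origin (0, 0):
  seg 1: right by d3 = 5 → (5, 0)
  seg 2: left by d9 = 5/2 → (5/2, 0)
  seg 3: up by d10 = 57/10 → (5/2, 57/10)
  seg 4: left by d9 = 5/2 → (0, 57/10)
  seg 5: right by d10 = 57/10 → (57/10, 57/10)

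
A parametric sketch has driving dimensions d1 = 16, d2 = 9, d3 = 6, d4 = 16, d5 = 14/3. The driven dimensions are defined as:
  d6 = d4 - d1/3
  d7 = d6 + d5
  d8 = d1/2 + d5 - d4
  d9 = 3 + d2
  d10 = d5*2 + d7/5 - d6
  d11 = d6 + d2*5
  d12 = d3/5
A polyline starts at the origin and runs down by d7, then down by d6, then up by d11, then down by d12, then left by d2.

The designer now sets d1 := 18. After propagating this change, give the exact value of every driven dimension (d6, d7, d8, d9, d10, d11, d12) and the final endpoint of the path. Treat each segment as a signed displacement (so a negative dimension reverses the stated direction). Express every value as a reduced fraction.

d6 = 10
d7 = 44/3
d8 = -7/3
d9 = 12
d10 = 34/15
d11 = 55
d12 = 6/5
endpoint = (-9, 437/15)

Apply edit: d1 := 18
  d6 = d4 - d1/3 = 10
  d7 = d6 + d5 = 44/3
  d8 = d1/2 + d5 - d4 = -7/3
  d9 = 3 + d2 = 12
  d10 = d5*2 + d7/5 - d6 = 34/15
  d11 = d6 + d2*5 = 55
  d12 = d3/5 = 6/5
Walk from origin (0, 0):
  seg 1: down by d7 = 44/3 → (0, -44/3)
  seg 2: down by d6 = 10 → (0, -74/3)
  seg 3: up by d11 = 55 → (0, 91/3)
  seg 4: down by d12 = 6/5 → (0, 437/15)
  seg 5: left by d2 = 9 → (-9, 437/15)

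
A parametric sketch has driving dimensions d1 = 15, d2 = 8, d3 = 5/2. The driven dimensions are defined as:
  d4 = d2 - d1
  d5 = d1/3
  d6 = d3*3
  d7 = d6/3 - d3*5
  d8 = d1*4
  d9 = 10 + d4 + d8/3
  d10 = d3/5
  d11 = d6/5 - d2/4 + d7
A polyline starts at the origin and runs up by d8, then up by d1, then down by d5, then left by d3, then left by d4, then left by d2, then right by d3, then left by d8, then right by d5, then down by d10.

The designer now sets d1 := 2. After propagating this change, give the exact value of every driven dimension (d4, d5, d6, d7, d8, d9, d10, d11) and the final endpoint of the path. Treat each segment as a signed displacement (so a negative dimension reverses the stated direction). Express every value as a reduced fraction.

Apply edit: d1 := 2
  d4 = d2 - d1 = 6
  d5 = d1/3 = 2/3
  d6 = d3*3 = 15/2
  d7 = d6/3 - d3*5 = -10
  d8 = d1*4 = 8
  d9 = 10 + d4 + d8/3 = 56/3
  d10 = d3/5 = 1/2
  d11 = d6/5 - d2/4 + d7 = -21/2
Walk from origin (0, 0):
  seg 1: up by d8 = 8 → (0, 8)
  seg 2: up by d1 = 2 → (0, 10)
  seg 3: down by d5 = 2/3 → (0, 28/3)
  seg 4: left by d3 = 5/2 → (-5/2, 28/3)
  seg 5: left by d4 = 6 → (-17/2, 28/3)
  seg 6: left by d2 = 8 → (-33/2, 28/3)
  seg 7: right by d3 = 5/2 → (-14, 28/3)
  seg 8: left by d8 = 8 → (-22, 28/3)
  seg 9: right by d5 = 2/3 → (-64/3, 28/3)
  seg 10: down by d10 = 1/2 → (-64/3, 53/6)

d4 = 6
d5 = 2/3
d6 = 15/2
d7 = -10
d8 = 8
d9 = 56/3
d10 = 1/2
d11 = -21/2
endpoint = (-64/3, 53/6)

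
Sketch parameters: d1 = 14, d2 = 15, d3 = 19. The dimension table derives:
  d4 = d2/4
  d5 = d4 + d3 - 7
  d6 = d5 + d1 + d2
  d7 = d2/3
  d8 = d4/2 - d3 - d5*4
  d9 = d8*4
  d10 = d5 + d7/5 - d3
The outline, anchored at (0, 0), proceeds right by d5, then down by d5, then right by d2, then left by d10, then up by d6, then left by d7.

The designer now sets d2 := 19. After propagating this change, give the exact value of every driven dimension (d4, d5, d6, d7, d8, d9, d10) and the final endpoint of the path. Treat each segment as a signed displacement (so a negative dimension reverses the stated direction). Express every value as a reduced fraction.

d4 = 19/4
d5 = 67/4
d6 = 199/4
d7 = 19/3
d8 = -669/8
d9 = -669/2
d10 = -59/60
endpoint = (152/5, 33)

Apply edit: d2 := 19
  d4 = d2/4 = 19/4
  d5 = d4 + d3 - 7 = 67/4
  d6 = d5 + d1 + d2 = 199/4
  d7 = d2/3 = 19/3
  d8 = d4/2 - d3 - d5*4 = -669/8
  d9 = d8*4 = -669/2
  d10 = d5 + d7/5 - d3 = -59/60
Walk from origin (0, 0):
  seg 1: right by d5 = 67/4 → (67/4, 0)
  seg 2: down by d5 = 67/4 → (67/4, -67/4)
  seg 3: right by d2 = 19 → (143/4, -67/4)
  seg 4: left by d10 = -59/60 → (551/15, -67/4)
  seg 5: up by d6 = 199/4 → (551/15, 33)
  seg 6: left by d7 = 19/3 → (152/5, 33)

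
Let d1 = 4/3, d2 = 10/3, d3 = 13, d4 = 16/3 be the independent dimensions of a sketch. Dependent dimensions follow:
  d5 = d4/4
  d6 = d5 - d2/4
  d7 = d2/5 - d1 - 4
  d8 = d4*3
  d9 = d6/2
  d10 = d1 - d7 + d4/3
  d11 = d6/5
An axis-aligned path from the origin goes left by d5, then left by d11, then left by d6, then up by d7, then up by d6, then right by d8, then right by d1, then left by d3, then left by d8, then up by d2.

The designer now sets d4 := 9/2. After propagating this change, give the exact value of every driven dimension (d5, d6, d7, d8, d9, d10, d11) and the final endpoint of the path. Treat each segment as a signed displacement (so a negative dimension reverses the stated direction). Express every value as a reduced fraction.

Apply edit: d4 := 9/2
  d5 = d4/4 = 9/8
  d6 = d5 - d2/4 = 7/24
  d7 = d2/5 - d1 - 4 = -14/3
  d8 = d4*3 = 27/2
  d9 = d6/2 = 7/48
  d10 = d1 - d7 + d4/3 = 15/2
  d11 = d6/5 = 7/120
Walk from origin (0, 0):
  seg 1: left by d5 = 9/8 → (-9/8, 0)
  seg 2: left by d11 = 7/120 → (-71/60, 0)
  seg 3: left by d6 = 7/24 → (-59/40, 0)
  seg 4: up by d7 = -14/3 → (-59/40, -14/3)
  seg 5: up by d6 = 7/24 → (-59/40, -35/8)
  seg 6: right by d8 = 27/2 → (481/40, -35/8)
  seg 7: right by d1 = 4/3 → (1603/120, -35/8)
  seg 8: left by d3 = 13 → (43/120, -35/8)
  seg 9: left by d8 = 27/2 → (-1577/120, -35/8)
  seg 10: up by d2 = 10/3 → (-1577/120, -25/24)

d5 = 9/8
d6 = 7/24
d7 = -14/3
d8 = 27/2
d9 = 7/48
d10 = 15/2
d11 = 7/120
endpoint = (-1577/120, -25/24)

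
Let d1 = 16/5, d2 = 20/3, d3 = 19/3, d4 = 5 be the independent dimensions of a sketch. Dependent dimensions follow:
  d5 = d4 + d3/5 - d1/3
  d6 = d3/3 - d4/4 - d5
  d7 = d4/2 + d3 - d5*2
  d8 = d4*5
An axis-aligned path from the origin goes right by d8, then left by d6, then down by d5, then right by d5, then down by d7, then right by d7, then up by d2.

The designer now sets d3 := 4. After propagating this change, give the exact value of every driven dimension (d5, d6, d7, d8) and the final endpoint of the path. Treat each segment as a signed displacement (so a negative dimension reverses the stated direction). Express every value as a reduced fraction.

d5 = 71/15
d6 = -93/20
d7 = -89/30
d8 = 25
endpoint = (377/12, 49/10)

Apply edit: d3 := 4
  d5 = d4 + d3/5 - d1/3 = 71/15
  d6 = d3/3 - d4/4 - d5 = -93/20
  d7 = d4/2 + d3 - d5*2 = -89/30
  d8 = d4*5 = 25
Walk from origin (0, 0):
  seg 1: right by d8 = 25 → (25, 0)
  seg 2: left by d6 = -93/20 → (593/20, 0)
  seg 3: down by d5 = 71/15 → (593/20, -71/15)
  seg 4: right by d5 = 71/15 → (2063/60, -71/15)
  seg 5: down by d7 = -89/30 → (2063/60, -53/30)
  seg 6: right by d7 = -89/30 → (377/12, -53/30)
  seg 7: up by d2 = 20/3 → (377/12, 49/10)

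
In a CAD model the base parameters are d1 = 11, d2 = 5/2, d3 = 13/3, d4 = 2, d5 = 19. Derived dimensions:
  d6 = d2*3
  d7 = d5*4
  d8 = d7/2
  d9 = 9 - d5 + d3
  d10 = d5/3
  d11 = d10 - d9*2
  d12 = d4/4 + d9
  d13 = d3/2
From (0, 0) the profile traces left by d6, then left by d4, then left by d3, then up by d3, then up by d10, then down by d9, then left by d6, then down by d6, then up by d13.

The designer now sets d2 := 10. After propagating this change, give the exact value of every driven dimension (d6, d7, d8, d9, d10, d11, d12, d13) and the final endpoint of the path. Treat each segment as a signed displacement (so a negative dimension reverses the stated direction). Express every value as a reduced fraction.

d6 = 30
d7 = 76
d8 = 38
d9 = -17/3
d10 = 19/3
d11 = 53/3
d12 = -31/6
d13 = 13/6
endpoint = (-199/3, -23/2)

Apply edit: d2 := 10
  d6 = d2*3 = 30
  d7 = d5*4 = 76
  d8 = d7/2 = 38
  d9 = 9 - d5 + d3 = -17/3
  d10 = d5/3 = 19/3
  d11 = d10 - d9*2 = 53/3
  d12 = d4/4 + d9 = -31/6
  d13 = d3/2 = 13/6
Walk from origin (0, 0):
  seg 1: left by d6 = 30 → (-30, 0)
  seg 2: left by d4 = 2 → (-32, 0)
  seg 3: left by d3 = 13/3 → (-109/3, 0)
  seg 4: up by d3 = 13/3 → (-109/3, 13/3)
  seg 5: up by d10 = 19/3 → (-109/3, 32/3)
  seg 6: down by d9 = -17/3 → (-109/3, 49/3)
  seg 7: left by d6 = 30 → (-199/3, 49/3)
  seg 8: down by d6 = 30 → (-199/3, -41/3)
  seg 9: up by d13 = 13/6 → (-199/3, -23/2)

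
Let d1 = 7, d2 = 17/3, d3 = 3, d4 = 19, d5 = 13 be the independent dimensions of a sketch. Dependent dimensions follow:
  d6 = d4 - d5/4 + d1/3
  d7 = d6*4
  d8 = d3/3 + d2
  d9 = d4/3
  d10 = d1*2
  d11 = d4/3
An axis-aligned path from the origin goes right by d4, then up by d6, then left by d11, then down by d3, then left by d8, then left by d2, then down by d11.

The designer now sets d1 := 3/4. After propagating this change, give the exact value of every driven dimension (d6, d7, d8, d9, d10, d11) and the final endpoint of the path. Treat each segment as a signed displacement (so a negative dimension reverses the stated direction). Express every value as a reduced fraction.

Apply edit: d1 := 3/4
  d6 = d4 - d5/4 + d1/3 = 16
  d7 = d6*4 = 64
  d8 = d3/3 + d2 = 20/3
  d9 = d4/3 = 19/3
  d10 = d1*2 = 3/2
  d11 = d4/3 = 19/3
Walk from origin (0, 0):
  seg 1: right by d4 = 19 → (19, 0)
  seg 2: up by d6 = 16 → (19, 16)
  seg 3: left by d11 = 19/3 → (38/3, 16)
  seg 4: down by d3 = 3 → (38/3, 13)
  seg 5: left by d8 = 20/3 → (6, 13)
  seg 6: left by d2 = 17/3 → (1/3, 13)
  seg 7: down by d11 = 19/3 → (1/3, 20/3)

d6 = 16
d7 = 64
d8 = 20/3
d9 = 19/3
d10 = 3/2
d11 = 19/3
endpoint = (1/3, 20/3)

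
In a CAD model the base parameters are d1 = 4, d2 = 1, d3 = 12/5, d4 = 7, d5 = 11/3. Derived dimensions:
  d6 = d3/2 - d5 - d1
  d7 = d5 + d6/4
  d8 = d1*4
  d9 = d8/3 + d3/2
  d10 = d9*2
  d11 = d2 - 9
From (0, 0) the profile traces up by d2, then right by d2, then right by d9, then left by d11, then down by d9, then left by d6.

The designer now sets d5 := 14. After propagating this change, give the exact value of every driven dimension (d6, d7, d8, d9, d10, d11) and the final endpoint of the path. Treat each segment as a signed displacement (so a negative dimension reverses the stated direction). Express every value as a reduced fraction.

Apply edit: d5 := 14
  d6 = d3/2 - d5 - d1 = -84/5
  d7 = d5 + d6/4 = 49/5
  d8 = d1*4 = 16
  d9 = d8/3 + d3/2 = 98/15
  d10 = d9*2 = 196/15
  d11 = d2 - 9 = -8
Walk from origin (0, 0):
  seg 1: up by d2 = 1 → (0, 1)
  seg 2: right by d2 = 1 → (1, 1)
  seg 3: right by d9 = 98/15 → (113/15, 1)
  seg 4: left by d11 = -8 → (233/15, 1)
  seg 5: down by d9 = 98/15 → (233/15, -83/15)
  seg 6: left by d6 = -84/5 → (97/3, -83/15)

d6 = -84/5
d7 = 49/5
d8 = 16
d9 = 98/15
d10 = 196/15
d11 = -8
endpoint = (97/3, -83/15)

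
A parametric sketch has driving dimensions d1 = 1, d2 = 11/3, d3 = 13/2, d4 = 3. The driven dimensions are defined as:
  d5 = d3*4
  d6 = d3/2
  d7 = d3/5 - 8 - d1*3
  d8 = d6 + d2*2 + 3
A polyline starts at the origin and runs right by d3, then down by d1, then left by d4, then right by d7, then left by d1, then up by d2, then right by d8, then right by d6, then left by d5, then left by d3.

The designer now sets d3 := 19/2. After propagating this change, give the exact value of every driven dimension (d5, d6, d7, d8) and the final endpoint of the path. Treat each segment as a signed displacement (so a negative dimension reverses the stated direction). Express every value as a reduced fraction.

Apply edit: d3 := 19/2
  d5 = d3*4 = 38
  d6 = d3/2 = 19/4
  d7 = d3/5 - 8 - d1*3 = -91/10
  d8 = d6 + d2*2 + 3 = 181/12
Walk from origin (0, 0):
  seg 1: right by d3 = 19/2 → (19/2, 0)
  seg 2: down by d1 = 1 → (19/2, -1)
  seg 3: left by d4 = 3 → (13/2, -1)
  seg 4: right by d7 = -91/10 → (-13/5, -1)
  seg 5: left by d1 = 1 → (-18/5, -1)
  seg 6: up by d2 = 11/3 → (-18/5, 8/3)
  seg 7: right by d8 = 181/12 → (689/60, 8/3)
  seg 8: right by d6 = 19/4 → (487/30, 8/3)
  seg 9: left by d5 = 38 → (-653/30, 8/3)
  seg 10: left by d3 = 19/2 → (-469/15, 8/3)

d5 = 38
d6 = 19/4
d7 = -91/10
d8 = 181/12
endpoint = (-469/15, 8/3)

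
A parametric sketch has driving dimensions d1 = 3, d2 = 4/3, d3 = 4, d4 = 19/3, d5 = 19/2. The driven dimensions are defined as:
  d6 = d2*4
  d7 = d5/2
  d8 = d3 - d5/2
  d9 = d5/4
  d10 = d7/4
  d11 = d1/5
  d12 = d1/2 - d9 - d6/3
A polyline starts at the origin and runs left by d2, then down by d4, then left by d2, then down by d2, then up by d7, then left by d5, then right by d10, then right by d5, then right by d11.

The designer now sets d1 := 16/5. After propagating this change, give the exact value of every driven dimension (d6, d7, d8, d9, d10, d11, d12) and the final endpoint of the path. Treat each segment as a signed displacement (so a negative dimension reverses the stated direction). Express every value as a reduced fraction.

d6 = 16/3
d7 = 19/4
d8 = -3/4
d9 = 19/8
d10 = 19/16
d11 = 16/25
d12 = -919/360
endpoint = (-1007/1200, -35/12)

Apply edit: d1 := 16/5
  d6 = d2*4 = 16/3
  d7 = d5/2 = 19/4
  d8 = d3 - d5/2 = -3/4
  d9 = d5/4 = 19/8
  d10 = d7/4 = 19/16
  d11 = d1/5 = 16/25
  d12 = d1/2 - d9 - d6/3 = -919/360
Walk from origin (0, 0):
  seg 1: left by d2 = 4/3 → (-4/3, 0)
  seg 2: down by d4 = 19/3 → (-4/3, -19/3)
  seg 3: left by d2 = 4/3 → (-8/3, -19/3)
  seg 4: down by d2 = 4/3 → (-8/3, -23/3)
  seg 5: up by d7 = 19/4 → (-8/3, -35/12)
  seg 6: left by d5 = 19/2 → (-73/6, -35/12)
  seg 7: right by d10 = 19/16 → (-527/48, -35/12)
  seg 8: right by d5 = 19/2 → (-71/48, -35/12)
  seg 9: right by d11 = 16/25 → (-1007/1200, -35/12)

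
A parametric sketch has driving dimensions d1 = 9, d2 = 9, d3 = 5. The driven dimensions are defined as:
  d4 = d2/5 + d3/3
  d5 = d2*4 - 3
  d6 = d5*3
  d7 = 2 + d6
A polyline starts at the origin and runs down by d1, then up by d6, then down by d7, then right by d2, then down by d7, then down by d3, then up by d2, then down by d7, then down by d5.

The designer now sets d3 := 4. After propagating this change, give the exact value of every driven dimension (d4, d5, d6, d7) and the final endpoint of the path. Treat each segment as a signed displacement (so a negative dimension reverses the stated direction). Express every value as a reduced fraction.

Apply edit: d3 := 4
  d4 = d2/5 + d3/3 = 47/15
  d5 = d2*4 - 3 = 33
  d6 = d5*3 = 99
  d7 = 2 + d6 = 101
Walk from origin (0, 0):
  seg 1: down by d1 = 9 → (0, -9)
  seg 2: up by d6 = 99 → (0, 90)
  seg 3: down by d7 = 101 → (0, -11)
  seg 4: right by d2 = 9 → (9, -11)
  seg 5: down by d7 = 101 → (9, -112)
  seg 6: down by d3 = 4 → (9, -116)
  seg 7: up by d2 = 9 → (9, -107)
  seg 8: down by d7 = 101 → (9, -208)
  seg 9: down by d5 = 33 → (9, -241)

d4 = 47/15
d5 = 33
d6 = 99
d7 = 101
endpoint = (9, -241)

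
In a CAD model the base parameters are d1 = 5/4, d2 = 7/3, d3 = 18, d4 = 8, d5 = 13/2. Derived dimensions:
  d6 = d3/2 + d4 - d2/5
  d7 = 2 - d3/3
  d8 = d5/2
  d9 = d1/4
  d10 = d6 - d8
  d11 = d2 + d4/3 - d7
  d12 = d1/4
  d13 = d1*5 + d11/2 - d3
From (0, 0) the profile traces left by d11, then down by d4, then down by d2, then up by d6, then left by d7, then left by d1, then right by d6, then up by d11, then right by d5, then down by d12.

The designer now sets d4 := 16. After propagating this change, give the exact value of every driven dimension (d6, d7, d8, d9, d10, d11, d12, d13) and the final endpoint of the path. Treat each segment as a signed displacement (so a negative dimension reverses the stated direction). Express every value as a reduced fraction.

d6 = 368/15
d7 = -4
d8 = 13/4
d9 = 5/16
d10 = 1277/60
d11 = 35/3
d12 = 5/16
d13 = -71/12
endpoint = (1327/60, 4213/240)

Apply edit: d4 := 16
  d6 = d3/2 + d4 - d2/5 = 368/15
  d7 = 2 - d3/3 = -4
  d8 = d5/2 = 13/4
  d9 = d1/4 = 5/16
  d10 = d6 - d8 = 1277/60
  d11 = d2 + d4/3 - d7 = 35/3
  d12 = d1/4 = 5/16
  d13 = d1*5 + d11/2 - d3 = -71/12
Walk from origin (0, 0):
  seg 1: left by d11 = 35/3 → (-35/3, 0)
  seg 2: down by d4 = 16 → (-35/3, -16)
  seg 3: down by d2 = 7/3 → (-35/3, -55/3)
  seg 4: up by d6 = 368/15 → (-35/3, 31/5)
  seg 5: left by d7 = -4 → (-23/3, 31/5)
  seg 6: left by d1 = 5/4 → (-107/12, 31/5)
  seg 7: right by d6 = 368/15 → (937/60, 31/5)
  seg 8: up by d11 = 35/3 → (937/60, 268/15)
  seg 9: right by d5 = 13/2 → (1327/60, 268/15)
  seg 10: down by d12 = 5/16 → (1327/60, 4213/240)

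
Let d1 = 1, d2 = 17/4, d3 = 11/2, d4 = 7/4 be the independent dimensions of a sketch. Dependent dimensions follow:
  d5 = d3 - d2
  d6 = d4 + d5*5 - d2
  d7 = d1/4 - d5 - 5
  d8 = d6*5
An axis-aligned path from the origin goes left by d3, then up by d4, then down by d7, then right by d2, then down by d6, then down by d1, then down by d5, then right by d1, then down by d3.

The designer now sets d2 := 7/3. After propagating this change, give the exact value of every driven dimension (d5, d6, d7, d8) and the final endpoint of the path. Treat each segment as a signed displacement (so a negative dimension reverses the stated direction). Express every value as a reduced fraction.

Apply edit: d2 := 7/3
  d5 = d3 - d2 = 19/6
  d6 = d4 + d5*5 - d2 = 61/4
  d7 = d1/4 - d5 - 5 = -95/12
  d8 = d6*5 = 305/4
Walk from origin (0, 0):
  seg 1: left by d3 = 11/2 → (-11/2, 0)
  seg 2: up by d4 = 7/4 → (-11/2, 7/4)
  seg 3: down by d7 = -95/12 → (-11/2, 29/3)
  seg 4: right by d2 = 7/3 → (-19/6, 29/3)
  seg 5: down by d6 = 61/4 → (-19/6, -67/12)
  seg 6: down by d1 = 1 → (-19/6, -79/12)
  seg 7: down by d5 = 19/6 → (-19/6, -39/4)
  seg 8: right by d1 = 1 → (-13/6, -39/4)
  seg 9: down by d3 = 11/2 → (-13/6, -61/4)

d5 = 19/6
d6 = 61/4
d7 = -95/12
d8 = 305/4
endpoint = (-13/6, -61/4)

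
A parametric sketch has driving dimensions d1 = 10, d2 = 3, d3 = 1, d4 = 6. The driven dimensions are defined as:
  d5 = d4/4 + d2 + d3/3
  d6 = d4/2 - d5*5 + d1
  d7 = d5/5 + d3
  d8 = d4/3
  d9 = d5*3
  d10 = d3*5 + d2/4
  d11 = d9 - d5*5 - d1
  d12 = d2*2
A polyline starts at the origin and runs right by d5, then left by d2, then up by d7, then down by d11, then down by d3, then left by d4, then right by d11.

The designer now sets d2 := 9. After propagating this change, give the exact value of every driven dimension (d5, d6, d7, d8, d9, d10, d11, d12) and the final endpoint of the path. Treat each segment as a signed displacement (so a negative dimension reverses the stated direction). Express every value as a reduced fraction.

Apply edit: d2 := 9
  d5 = d4/4 + d2 + d3/3 = 65/6
  d6 = d4/2 - d5*5 + d1 = -247/6
  d7 = d5/5 + d3 = 19/6
  d8 = d4/3 = 2
  d9 = d5*3 = 65/2
  d10 = d3*5 + d2/4 = 29/4
  d11 = d9 - d5*5 - d1 = -95/3
  d12 = d2*2 = 18
Walk from origin (0, 0):
  seg 1: right by d5 = 65/6 → (65/6, 0)
  seg 2: left by d2 = 9 → (11/6, 0)
  seg 3: up by d7 = 19/6 → (11/6, 19/6)
  seg 4: down by d11 = -95/3 → (11/6, 209/6)
  seg 5: down by d3 = 1 → (11/6, 203/6)
  seg 6: left by d4 = 6 → (-25/6, 203/6)
  seg 7: right by d11 = -95/3 → (-215/6, 203/6)

d5 = 65/6
d6 = -247/6
d7 = 19/6
d8 = 2
d9 = 65/2
d10 = 29/4
d11 = -95/3
d12 = 18
endpoint = (-215/6, 203/6)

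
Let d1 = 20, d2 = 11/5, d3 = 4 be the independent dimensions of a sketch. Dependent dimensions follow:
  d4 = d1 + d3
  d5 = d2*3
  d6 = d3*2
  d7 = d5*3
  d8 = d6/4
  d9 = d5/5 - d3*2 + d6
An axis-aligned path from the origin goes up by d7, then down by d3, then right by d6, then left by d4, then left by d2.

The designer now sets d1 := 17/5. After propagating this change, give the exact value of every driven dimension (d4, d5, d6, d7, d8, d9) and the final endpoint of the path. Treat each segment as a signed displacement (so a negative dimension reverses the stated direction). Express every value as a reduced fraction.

Apply edit: d1 := 17/5
  d4 = d1 + d3 = 37/5
  d5 = d2*3 = 33/5
  d6 = d3*2 = 8
  d7 = d5*3 = 99/5
  d8 = d6/4 = 2
  d9 = d5/5 - d3*2 + d6 = 33/25
Walk from origin (0, 0):
  seg 1: up by d7 = 99/5 → (0, 99/5)
  seg 2: down by d3 = 4 → (0, 79/5)
  seg 3: right by d6 = 8 → (8, 79/5)
  seg 4: left by d4 = 37/5 → (3/5, 79/5)
  seg 5: left by d2 = 11/5 → (-8/5, 79/5)

d4 = 37/5
d5 = 33/5
d6 = 8
d7 = 99/5
d8 = 2
d9 = 33/25
endpoint = (-8/5, 79/5)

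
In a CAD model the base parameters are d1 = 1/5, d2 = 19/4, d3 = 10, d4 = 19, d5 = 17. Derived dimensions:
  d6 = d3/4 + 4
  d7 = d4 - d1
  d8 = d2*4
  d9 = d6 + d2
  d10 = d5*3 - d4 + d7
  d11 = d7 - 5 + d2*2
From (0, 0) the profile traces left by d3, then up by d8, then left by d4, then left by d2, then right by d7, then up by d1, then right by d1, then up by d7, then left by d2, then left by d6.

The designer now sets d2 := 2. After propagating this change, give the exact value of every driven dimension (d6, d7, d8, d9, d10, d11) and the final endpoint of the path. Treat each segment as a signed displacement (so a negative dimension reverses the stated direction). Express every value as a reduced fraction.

Apply edit: d2 := 2
  d6 = d3/4 + 4 = 13/2
  d7 = d4 - d1 = 94/5
  d8 = d2*4 = 8
  d9 = d6 + d2 = 17/2
  d10 = d5*3 - d4 + d7 = 254/5
  d11 = d7 - 5 + d2*2 = 89/5
Walk from origin (0, 0):
  seg 1: left by d3 = 10 → (-10, 0)
  seg 2: up by d8 = 8 → (-10, 8)
  seg 3: left by d4 = 19 → (-29, 8)
  seg 4: left by d2 = 2 → (-31, 8)
  seg 5: right by d7 = 94/5 → (-61/5, 8)
  seg 6: up by d1 = 1/5 → (-61/5, 41/5)
  seg 7: right by d1 = 1/5 → (-12, 41/5)
  seg 8: up by d7 = 94/5 → (-12, 27)
  seg 9: left by d2 = 2 → (-14, 27)
  seg 10: left by d6 = 13/2 → (-41/2, 27)

d6 = 13/2
d7 = 94/5
d8 = 8
d9 = 17/2
d10 = 254/5
d11 = 89/5
endpoint = (-41/2, 27)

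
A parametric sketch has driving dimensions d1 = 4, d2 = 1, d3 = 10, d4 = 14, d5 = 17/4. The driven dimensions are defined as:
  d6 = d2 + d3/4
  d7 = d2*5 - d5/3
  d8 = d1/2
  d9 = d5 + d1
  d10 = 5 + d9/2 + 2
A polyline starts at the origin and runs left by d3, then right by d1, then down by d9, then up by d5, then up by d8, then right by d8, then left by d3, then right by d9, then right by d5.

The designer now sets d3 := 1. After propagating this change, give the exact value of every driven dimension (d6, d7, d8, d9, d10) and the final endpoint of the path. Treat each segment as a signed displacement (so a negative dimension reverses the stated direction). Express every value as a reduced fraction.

d6 = 5/4
d7 = 43/12
d8 = 2
d9 = 33/4
d10 = 89/8
endpoint = (33/2, -2)

Apply edit: d3 := 1
  d6 = d2 + d3/4 = 5/4
  d7 = d2*5 - d5/3 = 43/12
  d8 = d1/2 = 2
  d9 = d5 + d1 = 33/4
  d10 = 5 + d9/2 + 2 = 89/8
Walk from origin (0, 0):
  seg 1: left by d3 = 1 → (-1, 0)
  seg 2: right by d1 = 4 → (3, 0)
  seg 3: down by d9 = 33/4 → (3, -33/4)
  seg 4: up by d5 = 17/4 → (3, -4)
  seg 5: up by d8 = 2 → (3, -2)
  seg 6: right by d8 = 2 → (5, -2)
  seg 7: left by d3 = 1 → (4, -2)
  seg 8: right by d9 = 33/4 → (49/4, -2)
  seg 9: right by d5 = 17/4 → (33/2, -2)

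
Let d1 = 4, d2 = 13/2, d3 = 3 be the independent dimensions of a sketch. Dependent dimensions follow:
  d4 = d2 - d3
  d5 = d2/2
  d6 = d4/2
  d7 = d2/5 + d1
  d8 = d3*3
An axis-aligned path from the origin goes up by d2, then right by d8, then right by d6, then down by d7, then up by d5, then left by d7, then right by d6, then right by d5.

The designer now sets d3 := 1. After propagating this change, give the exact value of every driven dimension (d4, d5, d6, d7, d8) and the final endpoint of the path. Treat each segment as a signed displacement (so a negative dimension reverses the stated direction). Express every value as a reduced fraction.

d4 = 11/2
d5 = 13/4
d6 = 11/4
d7 = 53/10
d8 = 3
endpoint = (129/20, 89/20)

Apply edit: d3 := 1
  d4 = d2 - d3 = 11/2
  d5 = d2/2 = 13/4
  d6 = d4/2 = 11/4
  d7 = d2/5 + d1 = 53/10
  d8 = d3*3 = 3
Walk from origin (0, 0):
  seg 1: up by d2 = 13/2 → (0, 13/2)
  seg 2: right by d8 = 3 → (3, 13/2)
  seg 3: right by d6 = 11/4 → (23/4, 13/2)
  seg 4: down by d7 = 53/10 → (23/4, 6/5)
  seg 5: up by d5 = 13/4 → (23/4, 89/20)
  seg 6: left by d7 = 53/10 → (9/20, 89/20)
  seg 7: right by d6 = 11/4 → (16/5, 89/20)
  seg 8: right by d5 = 13/4 → (129/20, 89/20)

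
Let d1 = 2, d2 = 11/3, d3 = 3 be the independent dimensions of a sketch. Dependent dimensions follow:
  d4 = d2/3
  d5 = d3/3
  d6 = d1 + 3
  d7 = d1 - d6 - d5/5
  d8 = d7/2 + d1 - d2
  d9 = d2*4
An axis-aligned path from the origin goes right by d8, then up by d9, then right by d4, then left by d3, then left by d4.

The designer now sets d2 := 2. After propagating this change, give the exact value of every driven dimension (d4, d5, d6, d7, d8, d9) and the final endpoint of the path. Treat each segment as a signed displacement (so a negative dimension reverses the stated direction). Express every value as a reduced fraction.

Apply edit: d2 := 2
  d4 = d2/3 = 2/3
  d5 = d3/3 = 1
  d6 = d1 + 3 = 5
  d7 = d1 - d6 - d5/5 = -16/5
  d8 = d7/2 + d1 - d2 = -8/5
  d9 = d2*4 = 8
Walk from origin (0, 0):
  seg 1: right by d8 = -8/5 → (-8/5, 0)
  seg 2: up by d9 = 8 → (-8/5, 8)
  seg 3: right by d4 = 2/3 → (-14/15, 8)
  seg 4: left by d3 = 3 → (-59/15, 8)
  seg 5: left by d4 = 2/3 → (-23/5, 8)

d4 = 2/3
d5 = 1
d6 = 5
d7 = -16/5
d8 = -8/5
d9 = 8
endpoint = (-23/5, 8)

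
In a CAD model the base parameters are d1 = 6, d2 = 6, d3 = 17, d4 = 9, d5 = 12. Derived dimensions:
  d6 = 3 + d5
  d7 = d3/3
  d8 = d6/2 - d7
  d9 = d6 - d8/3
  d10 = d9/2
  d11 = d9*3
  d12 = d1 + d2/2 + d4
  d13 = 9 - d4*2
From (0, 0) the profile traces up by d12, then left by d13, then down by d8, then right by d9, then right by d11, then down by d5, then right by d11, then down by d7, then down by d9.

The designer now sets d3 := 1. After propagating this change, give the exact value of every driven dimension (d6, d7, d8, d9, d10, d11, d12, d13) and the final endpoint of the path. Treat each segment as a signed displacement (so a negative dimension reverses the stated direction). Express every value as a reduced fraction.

Apply edit: d3 := 1
  d6 = 3 + d5 = 15
  d7 = d3/3 = 1/3
  d8 = d6/2 - d7 = 43/6
  d9 = d6 - d8/3 = 227/18
  d10 = d9/2 = 227/36
  d11 = d9*3 = 227/6
  d12 = d1 + d2/2 + d4 = 18
  d13 = 9 - d4*2 = -9
Walk from origin (0, 0):
  seg 1: up by d12 = 18 → (0, 18)
  seg 2: left by d13 = -9 → (9, 18)
  seg 3: down by d8 = 43/6 → (9, 65/6)
  seg 4: right by d9 = 227/18 → (389/18, 65/6)
  seg 5: right by d11 = 227/6 → (535/9, 65/6)
  seg 6: down by d5 = 12 → (535/9, -7/6)
  seg 7: right by d11 = 227/6 → (1751/18, -7/6)
  seg 8: down by d7 = 1/3 → (1751/18, -3/2)
  seg 9: down by d9 = 227/18 → (1751/18, -127/9)

d6 = 15
d7 = 1/3
d8 = 43/6
d9 = 227/18
d10 = 227/36
d11 = 227/6
d12 = 18
d13 = -9
endpoint = (1751/18, -127/9)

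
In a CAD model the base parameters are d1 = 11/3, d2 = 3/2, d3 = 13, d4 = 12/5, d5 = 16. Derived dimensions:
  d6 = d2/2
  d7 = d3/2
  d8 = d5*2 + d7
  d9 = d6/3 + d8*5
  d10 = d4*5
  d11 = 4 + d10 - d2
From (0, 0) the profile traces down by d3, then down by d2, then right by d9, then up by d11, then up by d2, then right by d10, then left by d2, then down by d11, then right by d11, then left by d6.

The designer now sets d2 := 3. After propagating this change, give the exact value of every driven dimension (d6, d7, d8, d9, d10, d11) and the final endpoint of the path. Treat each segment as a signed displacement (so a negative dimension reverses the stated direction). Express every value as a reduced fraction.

Apply edit: d2 := 3
  d6 = d2/2 = 3/2
  d7 = d3/2 = 13/2
  d8 = d5*2 + d7 = 77/2
  d9 = d6/3 + d8*5 = 193
  d10 = d4*5 = 12
  d11 = 4 + d10 - d2 = 13
Walk from origin (0, 0):
  seg 1: down by d3 = 13 → (0, -13)
  seg 2: down by d2 = 3 → (0, -16)
  seg 3: right by d9 = 193 → (193, -16)
  seg 4: up by d11 = 13 → (193, -3)
  seg 5: up by d2 = 3 → (193, 0)
  seg 6: right by d10 = 12 → (205, 0)
  seg 7: left by d2 = 3 → (202, 0)
  seg 8: down by d11 = 13 → (202, -13)
  seg 9: right by d11 = 13 → (215, -13)
  seg 10: left by d6 = 3/2 → (427/2, -13)

d6 = 3/2
d7 = 13/2
d8 = 77/2
d9 = 193
d10 = 12
d11 = 13
endpoint = (427/2, -13)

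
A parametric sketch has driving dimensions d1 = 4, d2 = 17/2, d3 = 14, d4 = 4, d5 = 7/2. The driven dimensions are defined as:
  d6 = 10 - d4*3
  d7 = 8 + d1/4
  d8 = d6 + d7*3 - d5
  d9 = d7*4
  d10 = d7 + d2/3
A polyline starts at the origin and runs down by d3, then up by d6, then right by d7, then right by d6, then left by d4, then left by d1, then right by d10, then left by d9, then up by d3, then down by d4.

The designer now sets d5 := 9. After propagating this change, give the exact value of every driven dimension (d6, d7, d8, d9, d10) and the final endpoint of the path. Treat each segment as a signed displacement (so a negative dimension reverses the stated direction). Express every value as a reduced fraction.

Apply edit: d5 := 9
  d6 = 10 - d4*3 = -2
  d7 = 8 + d1/4 = 9
  d8 = d6 + d7*3 - d5 = 16
  d9 = d7*4 = 36
  d10 = d7 + d2/3 = 71/6
Walk from origin (0, 0):
  seg 1: down by d3 = 14 → (0, -14)
  seg 2: up by d6 = -2 → (0, -16)
  seg 3: right by d7 = 9 → (9, -16)
  seg 4: right by d6 = -2 → (7, -16)
  seg 5: left by d4 = 4 → (3, -16)
  seg 6: left by d1 = 4 → (-1, -16)
  seg 7: right by d10 = 71/6 → (65/6, -16)
  seg 8: left by d9 = 36 → (-151/6, -16)
  seg 9: up by d3 = 14 → (-151/6, -2)
  seg 10: down by d4 = 4 → (-151/6, -6)

d6 = -2
d7 = 9
d8 = 16
d9 = 36
d10 = 71/6
endpoint = (-151/6, -6)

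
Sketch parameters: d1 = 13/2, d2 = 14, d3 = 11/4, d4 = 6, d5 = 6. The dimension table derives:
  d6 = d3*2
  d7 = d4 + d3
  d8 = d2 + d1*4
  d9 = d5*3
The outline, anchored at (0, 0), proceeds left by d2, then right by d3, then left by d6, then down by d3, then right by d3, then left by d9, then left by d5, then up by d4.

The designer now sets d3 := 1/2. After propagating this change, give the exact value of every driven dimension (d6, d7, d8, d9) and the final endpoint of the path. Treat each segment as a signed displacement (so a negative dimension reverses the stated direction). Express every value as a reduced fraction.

Apply edit: d3 := 1/2
  d6 = d3*2 = 1
  d7 = d4 + d3 = 13/2
  d8 = d2 + d1*4 = 40
  d9 = d5*3 = 18
Walk from origin (0, 0):
  seg 1: left by d2 = 14 → (-14, 0)
  seg 2: right by d3 = 1/2 → (-27/2, 0)
  seg 3: left by d6 = 1 → (-29/2, 0)
  seg 4: down by d3 = 1/2 → (-29/2, -1/2)
  seg 5: right by d3 = 1/2 → (-14, -1/2)
  seg 6: left by d9 = 18 → (-32, -1/2)
  seg 7: left by d5 = 6 → (-38, -1/2)
  seg 8: up by d4 = 6 → (-38, 11/2)

d6 = 1
d7 = 13/2
d8 = 40
d9 = 18
endpoint = (-38, 11/2)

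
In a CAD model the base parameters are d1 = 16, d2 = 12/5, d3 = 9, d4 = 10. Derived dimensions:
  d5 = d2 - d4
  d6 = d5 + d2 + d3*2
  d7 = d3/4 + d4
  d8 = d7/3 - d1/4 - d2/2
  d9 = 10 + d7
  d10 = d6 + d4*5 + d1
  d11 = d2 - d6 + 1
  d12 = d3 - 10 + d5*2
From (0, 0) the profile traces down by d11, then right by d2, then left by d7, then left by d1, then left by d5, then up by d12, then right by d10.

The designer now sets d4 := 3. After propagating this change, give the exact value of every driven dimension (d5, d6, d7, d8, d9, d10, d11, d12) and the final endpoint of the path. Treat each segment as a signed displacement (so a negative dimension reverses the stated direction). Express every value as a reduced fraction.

Apply edit: d4 := 3
  d5 = d2 - d4 = -3/5
  d6 = d5 + d2 + d3*2 = 99/5
  d7 = d3/4 + d4 = 21/4
  d8 = d7/3 - d1/4 - d2/2 = -69/20
  d9 = 10 + d7 = 61/4
  d10 = d6 + d4*5 + d1 = 254/5
  d11 = d2 - d6 + 1 = -82/5
  d12 = d3 - 10 + d5*2 = -11/5
Walk from origin (0, 0):
  seg 1: down by d11 = -82/5 → (0, 82/5)
  seg 2: right by d2 = 12/5 → (12/5, 82/5)
  seg 3: left by d7 = 21/4 → (-57/20, 82/5)
  seg 4: left by d1 = 16 → (-377/20, 82/5)
  seg 5: left by d5 = -3/5 → (-73/4, 82/5)
  seg 6: up by d12 = -11/5 → (-73/4, 71/5)
  seg 7: right by d10 = 254/5 → (651/20, 71/5)

d5 = -3/5
d6 = 99/5
d7 = 21/4
d8 = -69/20
d9 = 61/4
d10 = 254/5
d11 = -82/5
d12 = -11/5
endpoint = (651/20, 71/5)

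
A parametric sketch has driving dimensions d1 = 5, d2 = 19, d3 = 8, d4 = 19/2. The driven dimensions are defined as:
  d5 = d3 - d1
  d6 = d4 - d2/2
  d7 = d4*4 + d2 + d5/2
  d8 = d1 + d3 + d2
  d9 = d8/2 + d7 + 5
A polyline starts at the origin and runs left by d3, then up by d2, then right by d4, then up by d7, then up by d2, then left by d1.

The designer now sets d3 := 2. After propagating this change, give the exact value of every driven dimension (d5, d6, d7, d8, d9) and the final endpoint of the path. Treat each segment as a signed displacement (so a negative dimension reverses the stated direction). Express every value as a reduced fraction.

Apply edit: d3 := 2
  d5 = d3 - d1 = -3
  d6 = d4 - d2/2 = 0
  d7 = d4*4 + d2 + d5/2 = 111/2
  d8 = d1 + d3 + d2 = 26
  d9 = d8/2 + d7 + 5 = 147/2
Walk from origin (0, 0):
  seg 1: left by d3 = 2 → (-2, 0)
  seg 2: up by d2 = 19 → (-2, 19)
  seg 3: right by d4 = 19/2 → (15/2, 19)
  seg 4: up by d7 = 111/2 → (15/2, 149/2)
  seg 5: up by d2 = 19 → (15/2, 187/2)
  seg 6: left by d1 = 5 → (5/2, 187/2)

d5 = -3
d6 = 0
d7 = 111/2
d8 = 26
d9 = 147/2
endpoint = (5/2, 187/2)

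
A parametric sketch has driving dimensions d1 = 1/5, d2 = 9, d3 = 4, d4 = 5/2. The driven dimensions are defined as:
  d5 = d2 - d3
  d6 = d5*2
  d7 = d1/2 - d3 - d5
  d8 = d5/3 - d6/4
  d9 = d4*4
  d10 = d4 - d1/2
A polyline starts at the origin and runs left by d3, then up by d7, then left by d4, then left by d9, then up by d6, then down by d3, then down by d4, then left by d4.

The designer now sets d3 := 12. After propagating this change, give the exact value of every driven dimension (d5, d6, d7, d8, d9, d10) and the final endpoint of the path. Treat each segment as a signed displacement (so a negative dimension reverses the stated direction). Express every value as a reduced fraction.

d5 = -3
d6 = -6
d7 = -89/10
d8 = 1/2
d9 = 10
d10 = 12/5
endpoint = (-27, -147/5)

Apply edit: d3 := 12
  d5 = d2 - d3 = -3
  d6 = d5*2 = -6
  d7 = d1/2 - d3 - d5 = -89/10
  d8 = d5/3 - d6/4 = 1/2
  d9 = d4*4 = 10
  d10 = d4 - d1/2 = 12/5
Walk from origin (0, 0):
  seg 1: left by d3 = 12 → (-12, 0)
  seg 2: up by d7 = -89/10 → (-12, -89/10)
  seg 3: left by d4 = 5/2 → (-29/2, -89/10)
  seg 4: left by d9 = 10 → (-49/2, -89/10)
  seg 5: up by d6 = -6 → (-49/2, -149/10)
  seg 6: down by d3 = 12 → (-49/2, -269/10)
  seg 7: down by d4 = 5/2 → (-49/2, -147/5)
  seg 8: left by d4 = 5/2 → (-27, -147/5)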